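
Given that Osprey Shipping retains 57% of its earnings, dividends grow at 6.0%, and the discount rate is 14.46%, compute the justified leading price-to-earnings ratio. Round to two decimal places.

Payout ratio b = 1 − 0.57 = 0.43.
Justified leading P/E = b/(r−g) = 0.43/(0.1446−0.06) = 5.0827

5.08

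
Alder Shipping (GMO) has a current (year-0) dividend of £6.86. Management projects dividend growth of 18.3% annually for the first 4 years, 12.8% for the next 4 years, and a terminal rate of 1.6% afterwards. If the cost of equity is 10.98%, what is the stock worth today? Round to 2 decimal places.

Three-stage DDM. Project D₁…D_8; terminal Gordon value at t=8 with g = 0.016; discount at r = 0.1098.
D_1 = 8.1154
D_2 = 9.6005
D_3 = 11.3574
D_4 = 13.4358
D_5 = 15.1556
D_6 = 17.0955
D_7 = 19.2837
D_8 = 21.7520
TV_8 = 22.1000/(0.1098−0.016) = 235.6082
P₀ = Σ Dₜ/(1+r)ᵗ + TV_8/(1+r)^8 = 171.5615

£171.56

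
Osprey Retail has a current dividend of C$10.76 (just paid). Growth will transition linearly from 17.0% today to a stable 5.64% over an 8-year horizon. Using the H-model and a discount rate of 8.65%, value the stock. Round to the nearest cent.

C$540.07

H-model: P₀ = D₀[(1+g_L) + H(g_S−g_L)]/(r−g_L), with H = 8/2 = 4.
P₀ = 10.76 × [(1+0.0564) + 4×(0.17−0.0564)] / (0.0865−0.0564)
   = 10.76 × 1.5108 / 0.0301 = 540.0734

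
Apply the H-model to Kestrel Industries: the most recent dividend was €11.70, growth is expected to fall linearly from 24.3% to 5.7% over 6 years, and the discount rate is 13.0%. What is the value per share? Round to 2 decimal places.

H-model: P₀ = D₀[(1+g_L) + H(g_S−g_L)]/(r−g_L), with H = 6/2 = 3.
P₀ = 11.70 × [(1+0.057) + 3×(0.243−0.057)] / (0.13−0.057)
   = 11.70 × 1.6150 / 0.073 = 258.8425

€258.84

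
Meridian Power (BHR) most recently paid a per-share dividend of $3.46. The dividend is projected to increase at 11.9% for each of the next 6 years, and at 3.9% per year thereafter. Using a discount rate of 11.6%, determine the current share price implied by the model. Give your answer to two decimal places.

Two-stage DDM. Project D₁…D_6 at 0.119, terminal growth 0.039, discount at r = 0.116.
D_1 = 3.8717
D_2 = 4.3325
D_3 = 4.8480
D_4 = 5.4250
D_5 = 6.0705
D_6 = 6.7929
Terminal value at t=6: TV = D_7/(r−g) = 7.0578/(0.116−0.039) = 91.6603
P₀ = 3.8717/(1+0.116)^1 + 4.3325/(1+0.116)^2 + 4.8480/(1+0.116)^3 + 5.4250/(1+0.116)^4 + 6.0705/(1+0.116)^5 + 6.7929/(1+0.116)^6 + 91.6603/(1+0.116)^6 = 68.4018

$68.40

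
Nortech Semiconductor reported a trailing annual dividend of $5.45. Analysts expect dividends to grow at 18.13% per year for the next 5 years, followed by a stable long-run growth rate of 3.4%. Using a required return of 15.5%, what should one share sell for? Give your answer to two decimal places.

$81.29

Two-stage DDM. Project D₁…D_5 at 0.1813, terminal growth 0.034, discount at r = 0.155.
D_1 = 6.4381
D_2 = 7.6053
D_3 = 8.9842
D_4 = 10.6130
D_5 = 12.5371
Terminal value at t=5: TV = D_6/(r−g) = 12.9634/(0.155−0.034) = 107.1353
P₀ = 6.4381/(1+0.155)^1 + 7.6053/(1+0.155)^2 + 8.9842/(1+0.155)^3 + 10.6130/(1+0.155)^4 + 12.5371/(1+0.155)^5 + 107.1353/(1+0.155)^5 = 81.2912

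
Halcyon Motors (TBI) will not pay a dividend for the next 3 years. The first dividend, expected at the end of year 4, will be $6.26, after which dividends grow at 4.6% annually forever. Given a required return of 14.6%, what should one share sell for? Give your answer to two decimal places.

Deferred-dividend DDM. At t=3 the remaining stream is a growing perpetuity with first payment D_4 = 6.26.
V_3 = D_4/(r−g) = 6.26/(0.146−0.046) = 62.6000
P₀ = V_3/(1+r)^3 = 62.6000/(1+0.146)^3 = 41.5930

$41.59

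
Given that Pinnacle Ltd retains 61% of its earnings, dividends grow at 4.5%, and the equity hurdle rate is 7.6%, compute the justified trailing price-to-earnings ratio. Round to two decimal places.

Payout ratio b = 1 − 0.61 = 0.39.
Justified trailing P/E = b(1+g)/(r−g) = 0.39×(1+0.045)/(0.076−0.045) = 13.1468

13.15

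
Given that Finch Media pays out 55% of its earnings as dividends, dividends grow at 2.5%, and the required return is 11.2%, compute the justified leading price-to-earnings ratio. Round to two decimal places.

6.32

Justified leading P/E = b/(r−g) = 0.55/(0.112−0.025) = 6.3218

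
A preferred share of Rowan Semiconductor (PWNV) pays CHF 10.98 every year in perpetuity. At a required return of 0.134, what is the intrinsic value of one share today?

CHF 81.94

Zero-growth DDM (perpetuity): P₀ = D/r = 10.98 / 0.134 = 81.9403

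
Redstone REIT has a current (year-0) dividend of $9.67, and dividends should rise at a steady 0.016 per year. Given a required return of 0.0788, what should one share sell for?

Gordon growth model: P₀ = D₁/(r − g). D₁ = 9.67 × (1 + 0.016) = 9.8247.
P₀ = 9.8247 / (0.0788 − 0.016) = 9.8247 / 0.0628 = 156.4446

$156.44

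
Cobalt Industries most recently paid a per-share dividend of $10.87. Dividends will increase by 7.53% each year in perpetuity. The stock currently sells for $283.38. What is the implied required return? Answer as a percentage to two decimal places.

Rearranging the constant-growth DDM: r = D₁/P₀ + g.
D₁ = 10.87 × (1 + 0.0753) = 11.6885.
r = 11.6885 / 283.38 + 0.0753 = 0.04125 + 0.0753 = 0.11655

11.65%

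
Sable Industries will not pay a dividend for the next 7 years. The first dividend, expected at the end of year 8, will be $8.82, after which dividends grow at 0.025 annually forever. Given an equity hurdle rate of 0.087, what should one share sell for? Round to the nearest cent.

$79.34

Deferred-dividend DDM. At t=7 the remaining stream is a growing perpetuity with first payment D_8 = 8.82.
V_7 = D_8/(r−g) = 8.82/(0.087−0.025) = 142.2581
P₀ = V_7/(1+r)^7 = 142.2581/(1+0.087)^7 = 79.3360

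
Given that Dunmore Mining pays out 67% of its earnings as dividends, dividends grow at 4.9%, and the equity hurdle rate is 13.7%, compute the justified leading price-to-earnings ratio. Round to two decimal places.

Justified leading P/E = b/(r−g) = 0.67/(0.137−0.049) = 7.6136

7.61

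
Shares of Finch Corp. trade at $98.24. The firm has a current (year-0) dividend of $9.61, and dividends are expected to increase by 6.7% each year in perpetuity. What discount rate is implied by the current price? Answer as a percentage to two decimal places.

17.14%

Rearranging the constant-growth DDM: r = D₁/P₀ + g.
D₁ = 9.61 × (1 + 0.067) = 10.2539.
r = 10.2539 / 98.24 + 0.067 = 0.10438 + 0.067 = 0.17138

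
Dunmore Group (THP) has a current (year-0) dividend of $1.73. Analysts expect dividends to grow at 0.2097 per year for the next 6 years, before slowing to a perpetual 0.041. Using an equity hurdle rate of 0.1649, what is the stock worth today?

Two-stage DDM. Project D₁…D_6 at 0.2097, terminal growth 0.041, discount at r = 0.1649.
D_1 = 2.0928
D_2 = 2.5316
D_3 = 3.0625
D_4 = 3.7047
D_5 = 4.4816
D_6 = 5.4214
Terminal value at t=6: TV = D_7/(r−g) = 5.6437/(0.1649−0.041) = 45.5503
P₀ = 2.0928/(1+0.1649)^1 + 2.5316/(1+0.1649)^2 + 3.0625/(1+0.1649)^3 + 3.7047/(1+0.1649)^4 + 4.4816/(1+0.1649)^5 + 5.4214/(1+0.1649)^6 + 45.5503/(1+0.1649)^6 = 30.0991

$30.10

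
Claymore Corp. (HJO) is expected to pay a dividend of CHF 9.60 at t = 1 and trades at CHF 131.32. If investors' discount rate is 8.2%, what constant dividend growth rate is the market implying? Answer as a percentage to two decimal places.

0.89%

From P₀ = D₁/(r − g), the implied growth is g = r − D₁/P₀.
g = 0.082 − 9.60/131.32 = 0.082 − 0.07310 = 0.00890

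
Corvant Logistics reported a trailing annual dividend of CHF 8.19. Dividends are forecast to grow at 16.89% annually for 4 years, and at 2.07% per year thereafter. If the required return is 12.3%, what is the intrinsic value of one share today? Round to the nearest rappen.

Two-stage DDM. Project D₁…D_4 at 0.1689, terminal growth 0.0207, discount at r = 0.123.
D_1 = 9.5733
D_2 = 11.1902
D_3 = 13.0802
D_4 = 15.2895
Terminal value at t=4: TV = D_5/(r−g) = 15.6060/(0.123−0.0207) = 152.5513
P₀ = 9.5733/(1+0.123)^1 + 11.1902/(1+0.123)^2 + 13.0802/(1+0.123)^3 + 15.2895/(1+0.123)^4 + 152.5513/(1+0.123)^4 = 132.1644

CHF 132.16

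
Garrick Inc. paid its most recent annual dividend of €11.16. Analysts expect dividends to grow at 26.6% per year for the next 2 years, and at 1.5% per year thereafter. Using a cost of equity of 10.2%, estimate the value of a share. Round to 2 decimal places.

€199.39

Two-stage DDM. Project D₁…D_2 at 0.266, terminal growth 0.015, discount at r = 0.102.
D_1 = 14.1286
D_2 = 17.8868
Terminal value at t=2: TV = D_3/(r−g) = 18.1551/(0.102−0.015) = 208.6788
P₀ = 14.1286/(1+0.102)^1 + 17.8868/(1+0.102)^2 + 208.6788/(1+0.102)^2 = 199.3861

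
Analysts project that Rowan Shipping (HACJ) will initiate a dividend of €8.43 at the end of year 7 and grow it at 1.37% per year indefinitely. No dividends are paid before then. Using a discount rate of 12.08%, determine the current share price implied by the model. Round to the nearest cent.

Deferred-dividend DDM. At t=6 the remaining stream is a growing perpetuity with first payment D_7 = 8.43.
V_6 = D_7/(r−g) = 8.43/(0.1208−0.0137) = 78.7115
P₀ = V_6/(1+r)^6 = 78.7115/(1+0.1208)^6 = 39.7072

€39.71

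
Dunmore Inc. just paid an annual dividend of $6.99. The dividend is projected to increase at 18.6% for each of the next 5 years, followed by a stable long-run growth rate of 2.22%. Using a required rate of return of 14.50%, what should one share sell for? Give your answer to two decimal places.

Two-stage DDM. Project D₁…D_5 at 0.186, terminal growth 0.0222, discount at r = 0.145.
D_1 = 8.2901
D_2 = 9.8321
D_3 = 11.6609
D_4 = 13.8298
D_5 = 16.4021
Terminal value at t=5: TV = D_6/(r−g) = 16.7663/(0.145−0.0222) = 136.5332
P₀ = 8.2901/(1+0.145)^1 + 9.8321/(1+0.145)^2 + 11.6609/(1+0.145)^3 + 13.8298/(1+0.145)^4 + 16.4021/(1+0.145)^5 + 136.5332/(1+0.145)^5 = 108.2648

$108.26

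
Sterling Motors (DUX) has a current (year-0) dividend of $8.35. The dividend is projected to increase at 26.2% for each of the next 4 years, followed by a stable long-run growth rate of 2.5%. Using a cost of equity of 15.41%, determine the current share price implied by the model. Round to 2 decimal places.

Two-stage DDM. Project D₁…D_4 at 0.262, terminal growth 0.025, discount at r = 0.1541.
D_1 = 10.5377
D_2 = 13.2986
D_3 = 16.7828
D_4 = 21.1799
Terminal value at t=4: TV = D_5/(r−g) = 21.7094/(0.1541−0.025) = 168.1595
P₀ = 10.5377/(1+0.1541)^1 + 13.2986/(1+0.1541)^2 + 16.7828/(1+0.1541)^3 + 21.1799/(1+0.1541)^4 + 168.1595/(1+0.1541)^4 = 136.7580

$136.76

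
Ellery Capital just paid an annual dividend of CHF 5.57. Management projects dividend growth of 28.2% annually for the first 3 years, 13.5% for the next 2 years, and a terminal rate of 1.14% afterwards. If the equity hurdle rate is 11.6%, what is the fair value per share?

CHF 123.96

Three-stage DDM. Project D₁…D_5; terminal Gordon value at t=5 with g = 0.0114; discount at r = 0.116.
D_1 = 7.1407
D_2 = 9.1544
D_3 = 11.7360
D_4 = 13.3203
D_5 = 15.1186
TV_5 = 15.2909/(0.116−0.0114) = 146.1848
P₀ = Σ Dₜ/(1+r)ᵗ + TV_5/(1+r)^5 = 123.9597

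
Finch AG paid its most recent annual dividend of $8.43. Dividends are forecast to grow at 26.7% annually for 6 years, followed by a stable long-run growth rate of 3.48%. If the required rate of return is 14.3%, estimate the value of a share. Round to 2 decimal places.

$223.23

Two-stage DDM. Project D₁…D_6 at 0.267, terminal growth 0.0348, discount at r = 0.143.
D_1 = 10.6808
D_2 = 13.5326
D_3 = 17.1458
D_4 = 21.7237
D_5 = 27.5239
D_6 = 34.8728
Terminal value at t=6: TV = D_7/(r−g) = 36.0864/(0.143−0.0348) = 333.5158
P₀ = 10.6808/(1+0.143)^1 + 13.5326/(1+0.143)^2 + 17.1458/(1+0.143)^3 + 21.7237/(1+0.143)^4 + 27.5239/(1+0.143)^5 + 34.8728/(1+0.143)^6 + 333.5158/(1+0.143)^6 = 223.2282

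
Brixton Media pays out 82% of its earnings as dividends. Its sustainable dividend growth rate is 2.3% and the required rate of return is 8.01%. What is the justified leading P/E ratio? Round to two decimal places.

14.36

Justified leading P/E = b/(r−g) = 0.82/(0.0801−0.023) = 14.3608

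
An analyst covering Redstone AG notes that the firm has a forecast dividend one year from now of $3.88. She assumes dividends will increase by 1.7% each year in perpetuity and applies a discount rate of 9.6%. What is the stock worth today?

$49.11

Gordon growth model: P₀ = D₁/(r − g), with D₁ = 3.88 given directly.
P₀ = 3.8800 / (0.096 − 0.017) = 3.8800 / 0.079 = 49.1139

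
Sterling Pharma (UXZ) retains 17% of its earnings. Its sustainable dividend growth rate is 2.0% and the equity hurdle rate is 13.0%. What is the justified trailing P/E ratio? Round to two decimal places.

Payout ratio b = 1 − 0.17 = 0.83.
Justified trailing P/E = b(1+g)/(r−g) = 0.83×(1+0.02)/(0.13−0.02) = 7.6964

7.70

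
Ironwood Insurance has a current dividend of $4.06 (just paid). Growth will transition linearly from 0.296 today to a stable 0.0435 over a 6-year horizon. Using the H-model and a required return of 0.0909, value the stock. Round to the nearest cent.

H-model: P₀ = D₀[(1+g_L) + H(g_S−g_L)]/(r−g_L), with H = 6/2 = 3.
P₀ = 4.06 × [(1+0.0435) + 3×(0.296−0.0435)] / (0.0909−0.0435)
   = 4.06 × 1.8010 / 0.0474 = 154.2629

$154.26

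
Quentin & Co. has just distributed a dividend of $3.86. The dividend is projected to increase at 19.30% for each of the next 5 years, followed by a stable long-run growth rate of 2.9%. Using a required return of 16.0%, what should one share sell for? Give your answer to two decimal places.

$55.90

Two-stage DDM. Project D₁…D_5 at 0.193, terminal growth 0.029, discount at r = 0.16.
D_1 = 4.6050
D_2 = 5.4937
D_3 = 6.5540
D_4 = 7.8190
D_5 = 9.3280
Terminal value at t=5: TV = D_6/(r−g) = 9.5985/(0.16−0.029) = 73.2713
P₀ = 4.6050/(1+0.16)^1 + 5.4937/(1+0.16)^2 + 6.5540/(1+0.16)^3 + 7.8190/(1+0.16)^4 + 9.3280/(1+0.16)^5 + 73.2713/(1+0.16)^5 = 55.8964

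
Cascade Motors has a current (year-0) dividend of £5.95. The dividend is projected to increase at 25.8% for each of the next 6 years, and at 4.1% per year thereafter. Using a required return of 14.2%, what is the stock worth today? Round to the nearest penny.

Two-stage DDM. Project D₁…D_6 at 0.258, terminal growth 0.041, discount at r = 0.142.
D_1 = 7.4851
D_2 = 9.4163
D_3 = 11.8456
D_4 = 14.9018
D_5 = 18.7465
D_6 = 23.5831
Terminal value at t=6: TV = D_7/(r−g) = 24.5500/(0.142−0.041) = 243.0693
P₀ = 7.4851/(1+0.142)^1 + 9.4163/(1+0.142)^2 + 11.8456/(1+0.142)^3 + 14.9018/(1+0.142)^4 + 18.7465/(1+0.142)^5 + 23.5831/(1+0.142)^6 + 243.0693/(1+0.142)^6 = 160.3532

£160.35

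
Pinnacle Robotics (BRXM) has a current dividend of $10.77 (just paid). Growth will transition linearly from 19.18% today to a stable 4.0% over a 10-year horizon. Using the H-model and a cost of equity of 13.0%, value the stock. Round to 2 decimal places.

$215.28

H-model: P₀ = D₀[(1+g_L) + H(g_S−g_L)]/(r−g_L), with H = 10/2 = 5.
P₀ = 10.77 × [(1+0.04) + 5×(0.1918−0.04)] / (0.13−0.04)
   = 10.77 × 1.7990 / 0.09 = 215.2803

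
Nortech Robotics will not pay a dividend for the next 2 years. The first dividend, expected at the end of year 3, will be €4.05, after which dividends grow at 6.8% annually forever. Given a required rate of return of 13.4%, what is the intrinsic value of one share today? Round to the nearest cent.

€47.72

Deferred-dividend DDM. At t=2 the remaining stream is a growing perpetuity with first payment D_3 = 4.05.
V_2 = D_3/(r−g) = 4.05/(0.134−0.068) = 61.3636
P₀ = V_2/(1+r)^2 = 61.3636/(1+0.134)^2 = 47.7183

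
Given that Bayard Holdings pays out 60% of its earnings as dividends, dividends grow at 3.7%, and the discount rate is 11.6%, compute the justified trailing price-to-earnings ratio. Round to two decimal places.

7.88

Justified trailing P/E = b(1+g)/(r−g) = 0.60×(1+0.037)/(0.116−0.037) = 7.8759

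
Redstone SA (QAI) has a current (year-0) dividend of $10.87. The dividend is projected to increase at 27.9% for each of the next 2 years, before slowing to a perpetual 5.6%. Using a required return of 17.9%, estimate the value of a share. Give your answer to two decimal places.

Two-stage DDM. Project D₁…D_2 at 0.279, terminal growth 0.056, discount at r = 0.179.
D_1 = 13.9027
D_2 = 17.7816
Terminal value at t=2: TV = D_3/(r−g) = 18.7774/(0.179−0.056) = 152.6615
P₀ = 13.9027/(1+0.179)^1 + 17.7816/(1+0.179)^2 + 152.6615/(1+0.179)^2 = 134.4093

$134.41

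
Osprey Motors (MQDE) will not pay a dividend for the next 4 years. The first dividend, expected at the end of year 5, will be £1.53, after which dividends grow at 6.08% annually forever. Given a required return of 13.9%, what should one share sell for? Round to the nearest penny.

Deferred-dividend DDM. At t=4 the remaining stream is a growing perpetuity with first payment D_5 = 1.53.
V_4 = D_5/(r−g) = 1.53/(0.139−0.0608) = 19.5652
P₀ = V_4/(1+r)^4 = 19.5652/(1+0.139)^4 = 11.6249

£11.62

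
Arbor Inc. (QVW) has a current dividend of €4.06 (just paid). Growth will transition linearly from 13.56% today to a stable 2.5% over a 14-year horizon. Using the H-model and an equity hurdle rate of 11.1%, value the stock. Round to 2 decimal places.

H-model: P₀ = D₀[(1+g_L) + H(g_S−g_L)]/(r−g_L), with H = 14/2 = 7.
P₀ = 4.06 × [(1+0.025) + 7×(0.1356−0.025)] / (0.111−0.025)
   = 4.06 × 1.7992 / 0.086 = 84.9390

€84.94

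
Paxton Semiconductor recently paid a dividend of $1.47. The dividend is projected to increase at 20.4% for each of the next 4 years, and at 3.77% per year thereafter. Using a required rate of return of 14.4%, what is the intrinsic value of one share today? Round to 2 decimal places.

$24.30

Two-stage DDM. Project D₁…D_4 at 0.204, terminal growth 0.0377, discount at r = 0.144.
D_1 = 1.7699
D_2 = 2.1309
D_3 = 2.5656
D_4 = 3.0890
Terminal value at t=4: TV = D_5/(r−g) = 3.2055/(0.144−0.0377) = 30.1552
P₀ = 1.7699/(1+0.144)^1 + 2.1309/(1+0.144)^2 + 2.5656/(1+0.144)^3 + 3.0890/(1+0.144)^4 + 30.1552/(1+0.144)^4 = 24.2984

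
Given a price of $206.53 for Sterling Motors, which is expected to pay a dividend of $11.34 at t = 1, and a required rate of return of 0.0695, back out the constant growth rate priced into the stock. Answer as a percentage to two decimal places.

1.46%

From P₀ = D₁/(r − g), the implied growth is g = r − D₁/P₀.
g = 0.0695 − 11.34/206.53 = 0.0695 − 0.05491 = 0.01459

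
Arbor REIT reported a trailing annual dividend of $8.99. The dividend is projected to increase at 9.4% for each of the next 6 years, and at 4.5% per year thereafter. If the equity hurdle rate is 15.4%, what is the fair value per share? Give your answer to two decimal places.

Two-stage DDM. Project D₁…D_6 at 0.094, terminal growth 0.045, discount at r = 0.154.
D_1 = 9.8351
D_2 = 10.7596
D_3 = 11.7710
D_4 = 12.8774
D_5 = 14.0879
D_6 = 15.4122
Terminal value at t=6: TV = D_7/(r−g) = 16.1057/(0.154−0.045) = 147.7588
P₀ = 9.8351/(1+0.154)^1 + 10.7596/(1+0.154)^2 + 11.7710/(1+0.154)^3 + 12.8774/(1+0.154)^4 + 14.0879/(1+0.154)^5 + 15.4122/(1+0.154)^6 + 147.7588/(1+0.154)^6 = 107.4951

$107.50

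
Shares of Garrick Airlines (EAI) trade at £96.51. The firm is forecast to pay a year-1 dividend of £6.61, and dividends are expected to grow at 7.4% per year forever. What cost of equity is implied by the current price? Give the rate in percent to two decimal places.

14.25%

Rearranging the constant-growth DDM: r = D₁/P₀ + g.
r = 6.6100 / 96.51 + 0.074 = 0.06849 + 0.074 = 0.14249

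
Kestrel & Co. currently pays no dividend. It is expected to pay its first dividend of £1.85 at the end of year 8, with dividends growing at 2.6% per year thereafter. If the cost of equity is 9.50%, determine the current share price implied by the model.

Deferred-dividend DDM. At t=7 the remaining stream is a growing perpetuity with first payment D_8 = 1.85.
V_7 = D_8/(r−g) = 1.85/(0.095−0.026) = 26.8116
P₀ = V_7/(1+r)^7 = 26.8116/(1+0.095)^7 = 14.2044

£14.20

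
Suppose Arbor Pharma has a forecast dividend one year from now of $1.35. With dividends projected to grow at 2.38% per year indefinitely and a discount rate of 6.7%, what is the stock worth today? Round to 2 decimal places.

Gordon growth model: P₀ = D₁/(r − g), with D₁ = 1.35 given directly.
P₀ = 1.3500 / (0.067 − 0.0238) = 1.3500 / 0.0432 = 31.2500

$31.25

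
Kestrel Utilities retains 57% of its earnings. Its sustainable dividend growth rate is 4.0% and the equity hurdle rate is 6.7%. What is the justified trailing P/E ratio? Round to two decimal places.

16.56

Payout ratio b = 1 − 0.57 = 0.43.
Justified trailing P/E = b(1+g)/(r−g) = 0.43×(1+0.04)/(0.067−0.04) = 16.5630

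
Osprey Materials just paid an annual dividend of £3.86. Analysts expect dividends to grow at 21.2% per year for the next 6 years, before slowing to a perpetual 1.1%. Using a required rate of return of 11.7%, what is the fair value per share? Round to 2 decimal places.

£91.20

Two-stage DDM. Project D₁…D_6 at 0.212, terminal growth 0.011, discount at r = 0.117.
D_1 = 4.6783
D_2 = 5.6701
D_3 = 6.8722
D_4 = 8.3291
D_5 = 10.0949
D_6 = 12.2350
Terminal value at t=6: TV = D_7/(r−g) = 12.3696/(0.117−0.011) = 116.6939
P₀ = 4.6783/(1+0.117)^1 + 5.6701/(1+0.117)^2 + 6.8722/(1+0.117)^3 + 8.3291/(1+0.117)^4 + 10.0949/(1+0.117)^5 + 12.2350/(1+0.117)^6 + 116.6939/(1+0.117)^6 = 91.1987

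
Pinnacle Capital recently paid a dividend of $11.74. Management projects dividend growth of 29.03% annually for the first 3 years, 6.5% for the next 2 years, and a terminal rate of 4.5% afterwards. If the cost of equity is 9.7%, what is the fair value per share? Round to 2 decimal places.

$447.55

Three-stage DDM. Project D₁…D_5; terminal Gordon value at t=5 with g = 0.045; discount at r = 0.097.
D_1 = 15.1481
D_2 = 19.5456
D_3 = 25.2197
D_4 = 26.8590
D_5 = 28.6048
TV_5 = 29.8920/(0.097−0.045) = 574.8471
P₀ = Σ Dₜ/(1+r)ᵗ + TV_5/(1+r)^5 = 447.5487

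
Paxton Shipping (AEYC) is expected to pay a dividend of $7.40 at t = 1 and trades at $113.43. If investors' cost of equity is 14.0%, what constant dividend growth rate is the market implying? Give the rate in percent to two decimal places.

From P₀ = D₁/(r − g), the implied growth is g = r − D₁/P₀.
g = 0.14 − 7.40/113.43 = 0.14 − 0.06524 = 0.07476

7.48%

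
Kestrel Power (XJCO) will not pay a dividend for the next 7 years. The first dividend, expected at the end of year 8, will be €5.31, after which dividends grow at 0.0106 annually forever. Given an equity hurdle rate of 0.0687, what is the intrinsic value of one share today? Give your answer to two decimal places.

Deferred-dividend DDM. At t=7 the remaining stream is a growing perpetuity with first payment D_8 = 5.31.
V_7 = D_8/(r−g) = 5.31/(0.0687−0.0106) = 91.3941
P₀ = V_7/(1+r)^7 = 91.3941/(1+0.0687)^7 = 57.4021

€57.40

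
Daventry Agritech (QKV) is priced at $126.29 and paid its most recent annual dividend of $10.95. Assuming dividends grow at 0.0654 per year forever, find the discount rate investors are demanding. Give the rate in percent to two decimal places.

15.78%

Rearranging the constant-growth DDM: r = D₁/P₀ + g.
D₁ = 10.95 × (1 + 0.0654) = 11.6661.
r = 11.6661 / 126.29 + 0.0654 = 0.09238 + 0.0654 = 0.15778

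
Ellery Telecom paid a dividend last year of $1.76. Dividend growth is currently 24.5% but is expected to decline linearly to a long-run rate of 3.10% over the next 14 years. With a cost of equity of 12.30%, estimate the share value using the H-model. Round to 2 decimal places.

H-model: P₀ = D₀[(1+g_L) + H(g_S−g_L)]/(r−g_L), with H = 14/2 = 7.
P₀ = 1.76 × [(1+0.031) + 7×(0.245−0.031)] / (0.123−0.031)
   = 1.76 × 2.5290 / 0.092 = 48.3809

$48.38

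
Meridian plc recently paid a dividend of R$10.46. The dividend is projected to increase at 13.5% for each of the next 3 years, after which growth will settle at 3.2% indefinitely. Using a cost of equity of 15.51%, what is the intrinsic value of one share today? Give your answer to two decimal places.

Two-stage DDM. Project D₁…D_3 at 0.135, terminal growth 0.032, discount at r = 0.1551.
D_1 = 11.8721
D_2 = 13.4748
D_3 = 15.2939
Terminal value at t=3: TV = D_4/(r−g) = 15.7833/(0.1551−0.032) = 128.2156
P₀ = 11.8721/(1+0.1551)^1 + 13.4748/(1+0.1551)^2 + 15.2939/(1+0.1551)^3 + 128.2156/(1+0.1551)^3 = 113.4926

R$113.49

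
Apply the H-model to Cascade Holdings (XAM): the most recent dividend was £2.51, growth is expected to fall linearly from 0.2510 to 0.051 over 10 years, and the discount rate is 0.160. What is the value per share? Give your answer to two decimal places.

H-model: P₀ = D₀[(1+g_L) + H(g_S−g_L)]/(r−g_L), with H = 10/2 = 5.
P₀ = 2.51 × [(1+0.051) + 5×(0.251−0.051)] / (0.16−0.051)
   = 2.51 × 2.0510 / 0.109 = 47.2294

£47.23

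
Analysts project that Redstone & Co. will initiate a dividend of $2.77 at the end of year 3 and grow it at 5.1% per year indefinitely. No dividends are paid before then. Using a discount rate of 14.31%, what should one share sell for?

$23.02

Deferred-dividend DDM. At t=2 the remaining stream is a growing perpetuity with first payment D_3 = 2.77.
V_2 = D_3/(r−g) = 2.77/(0.1431−0.051) = 30.0760
P₀ = V_2/(1+r)^2 = 30.0760/(1+0.1431)^2 = 23.0172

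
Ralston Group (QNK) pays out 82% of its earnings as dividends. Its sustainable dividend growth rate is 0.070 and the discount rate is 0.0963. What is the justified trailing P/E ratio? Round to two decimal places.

Justified trailing P/E = b(1+g)/(r−g) = 0.82×(1+0.07)/(0.0963−0.07) = 33.3612

33.36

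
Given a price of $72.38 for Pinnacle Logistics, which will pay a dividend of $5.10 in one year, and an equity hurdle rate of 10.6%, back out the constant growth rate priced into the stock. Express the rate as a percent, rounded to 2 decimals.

3.55%

From P₀ = D₁/(r − g), the implied growth is g = r − D₁/P₀.
g = 0.106 − 5.10/72.38 = 0.106 − 0.07046 = 0.03554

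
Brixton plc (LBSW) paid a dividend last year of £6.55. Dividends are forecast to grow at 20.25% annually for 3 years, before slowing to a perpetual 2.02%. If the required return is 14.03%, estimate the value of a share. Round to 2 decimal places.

Two-stage DDM. Project D₁…D_3 at 0.2025, terminal growth 0.0202, discount at r = 0.1403.
D_1 = 7.8764
D_2 = 9.4713
D_3 = 11.3893
Terminal value at t=3: TV = D_4/(r−g) = 11.6194/(0.1403−0.0202) = 96.7473
P₀ = 7.8764/(1+0.1403)^1 + 9.4713/(1+0.1403)^2 + 11.3893/(1+0.1403)^3 + 96.7473/(1+0.1403)^3 = 87.1229

£87.12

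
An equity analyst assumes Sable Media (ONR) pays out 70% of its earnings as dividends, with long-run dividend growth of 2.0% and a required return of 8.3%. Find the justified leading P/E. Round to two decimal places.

Justified leading P/E = b/(r−g) = 0.70/(0.083−0.02) = 11.1111

11.11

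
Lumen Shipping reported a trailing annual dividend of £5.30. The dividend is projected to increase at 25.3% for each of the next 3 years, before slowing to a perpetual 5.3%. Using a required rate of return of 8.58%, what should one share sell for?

Two-stage DDM. Project D₁…D_3 at 0.253, terminal growth 0.053, discount at r = 0.0858.
D_1 = 6.6409
D_2 = 8.3210
D_3 = 10.4263
Terminal value at t=3: TV = D_4/(r−g) = 10.9789/(0.0858−0.053) = 334.7215
P₀ = 6.6409/(1+0.0858)^1 + 8.3210/(1+0.0858)^2 + 10.4263/(1+0.0858)^3 + 334.7215/(1+0.0858)^3 = 282.7962

£282.80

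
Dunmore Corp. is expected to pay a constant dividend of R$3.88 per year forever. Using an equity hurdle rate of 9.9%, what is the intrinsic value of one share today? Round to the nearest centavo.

R$39.19

Zero-growth DDM (perpetuity): P₀ = D/r = 3.88 / 0.099 = 39.1919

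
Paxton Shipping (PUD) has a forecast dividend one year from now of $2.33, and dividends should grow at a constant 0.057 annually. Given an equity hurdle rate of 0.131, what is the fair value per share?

Gordon growth model: P₀ = D₁/(r − g), with D₁ = 2.33 given directly.
P₀ = 2.3300 / (0.131 − 0.057) = 2.3300 / 0.074 = 31.4865

$31.49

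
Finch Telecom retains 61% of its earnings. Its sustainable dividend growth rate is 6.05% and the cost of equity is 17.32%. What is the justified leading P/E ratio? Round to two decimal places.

Payout ratio b = 1 − 0.61 = 0.39.
Justified leading P/E = b/(r−g) = 0.39/(0.1732−0.0605) = 3.4605

3.46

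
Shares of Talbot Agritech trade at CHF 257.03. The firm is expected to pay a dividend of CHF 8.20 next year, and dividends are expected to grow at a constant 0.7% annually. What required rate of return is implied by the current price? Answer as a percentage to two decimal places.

Rearranging the constant-growth DDM: r = D₁/P₀ + g.
r = 8.2000 / 257.03 + 0.007 = 0.03190 + 0.007 = 0.03890

3.89%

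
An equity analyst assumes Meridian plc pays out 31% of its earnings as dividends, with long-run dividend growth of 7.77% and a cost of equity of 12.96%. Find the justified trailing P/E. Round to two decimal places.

Justified trailing P/E = b(1+g)/(r−g) = 0.31×(1+0.0777)/(0.1296−0.0777) = 6.4371

6.44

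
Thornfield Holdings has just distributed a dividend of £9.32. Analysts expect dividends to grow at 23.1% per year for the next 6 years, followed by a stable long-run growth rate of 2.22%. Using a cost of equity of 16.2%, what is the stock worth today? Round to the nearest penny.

£165.09

Two-stage DDM. Project D₁…D_6 at 0.231, terminal growth 0.0222, discount at r = 0.162.
D_1 = 11.4729
D_2 = 14.1232
D_3 = 17.3856
D_4 = 21.4017
D_5 = 26.3455
D_6 = 32.4313
Terminal value at t=6: TV = D_7/(r−g) = 33.1513/(0.162−0.0222) = 237.1335
P₀ = 11.4729/(1+0.162)^1 + 14.1232/(1+0.162)^2 + 17.3856/(1+0.162)^3 + 21.4017/(1+0.162)^4 + 26.3455/(1+0.162)^5 + 32.4313/(1+0.162)^6 + 237.1335/(1+0.162)^6 = 165.0917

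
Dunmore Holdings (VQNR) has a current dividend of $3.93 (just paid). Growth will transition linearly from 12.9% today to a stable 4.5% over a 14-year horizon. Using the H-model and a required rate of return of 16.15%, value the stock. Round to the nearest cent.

H-model: P₀ = D₀[(1+g_L) + H(g_S−g_L)]/(r−g_L), with H = 14/2 = 7.
P₀ = 3.93 × [(1+0.045) + 7×(0.129−0.045)] / (0.1615−0.045)
   = 3.93 × 1.6330 / 0.1165 = 55.0875

$55.09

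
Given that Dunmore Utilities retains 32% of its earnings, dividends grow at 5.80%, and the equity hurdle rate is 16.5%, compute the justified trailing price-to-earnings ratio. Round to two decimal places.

6.72

Payout ratio b = 1 − 0.32 = 0.68.
Justified trailing P/E = b(1+g)/(r−g) = 0.68×(1+0.058)/(0.165−0.058) = 6.7237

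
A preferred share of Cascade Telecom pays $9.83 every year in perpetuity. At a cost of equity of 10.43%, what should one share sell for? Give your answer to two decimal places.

Zero-growth DDM (perpetuity): P₀ = D/r = 9.83 / 0.1043 = 94.2474

$94.25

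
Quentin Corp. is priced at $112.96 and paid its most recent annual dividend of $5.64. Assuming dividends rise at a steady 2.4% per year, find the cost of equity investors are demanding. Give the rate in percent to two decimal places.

7.51%

Rearranging the constant-growth DDM: r = D₁/P₀ + g.
D₁ = 5.64 × (1 + 0.024) = 5.7754.
r = 5.7754 / 112.96 + 0.024 = 0.05113 + 0.024 = 0.07513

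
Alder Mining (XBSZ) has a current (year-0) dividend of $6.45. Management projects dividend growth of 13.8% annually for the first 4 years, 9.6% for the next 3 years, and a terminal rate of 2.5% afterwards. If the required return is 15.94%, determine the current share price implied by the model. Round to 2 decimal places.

$79.27

Three-stage DDM. Project D₁…D_7; terminal Gordon value at t=7 with g = 0.025; discount at r = 0.1594.
D_1 = 7.3401
D_2 = 8.3530
D_3 = 9.5058
D_4 = 10.8175
D_5 = 11.8560
D_6 = 12.9942
D_7 = 14.2417
TV_7 = 14.5977/(0.1594−0.025) = 108.6138
P₀ = Σ Dₜ/(1+r)ᵗ + TV_7/(1+r)^7 = 79.2682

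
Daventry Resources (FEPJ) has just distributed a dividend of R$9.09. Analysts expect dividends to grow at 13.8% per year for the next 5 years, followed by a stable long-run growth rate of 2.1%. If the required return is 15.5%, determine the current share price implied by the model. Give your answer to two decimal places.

R$107.79

Two-stage DDM. Project D₁…D_5 at 0.138, terminal growth 0.021, discount at r = 0.155.
D_1 = 10.3444
D_2 = 11.7719
D_3 = 13.3965
D_4 = 15.2452
D_5 = 17.3490
Terminal value at t=5: TV = D_6/(r−g) = 17.7134/(0.155−0.021) = 132.1892
P₀ = 10.3444/(1+0.155)^1 + 11.7719/(1+0.155)^2 + 13.3965/(1+0.155)^3 + 15.2452/(1+0.155)^4 + 17.3490/(1+0.155)^5 + 132.1892/(1+0.155)^5 = 107.7932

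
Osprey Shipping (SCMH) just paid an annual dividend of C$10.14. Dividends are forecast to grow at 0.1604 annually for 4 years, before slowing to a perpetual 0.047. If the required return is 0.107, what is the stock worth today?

Two-stage DDM. Project D₁…D_4 at 0.1604, terminal growth 0.047, discount at r = 0.107.
D_1 = 11.7665
D_2 = 13.6538
D_3 = 15.8439
D_4 = 18.3852
Terminal value at t=4: TV = D_5/(r−g) = 19.2493/(0.107−0.047) = 320.8221
P₀ = 11.7665/(1+0.107)^1 + 13.6538/(1+0.107)^2 + 15.8439/(1+0.107)^3 + 18.3852/(1+0.107)^4 + 320.8221/(1+0.107)^4 = 259.3288

C$259.33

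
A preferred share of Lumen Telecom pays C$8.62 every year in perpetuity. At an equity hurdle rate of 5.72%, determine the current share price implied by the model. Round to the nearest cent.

C$150.70

Zero-growth DDM (perpetuity): P₀ = D/r = 8.62 / 0.0572 = 150.6993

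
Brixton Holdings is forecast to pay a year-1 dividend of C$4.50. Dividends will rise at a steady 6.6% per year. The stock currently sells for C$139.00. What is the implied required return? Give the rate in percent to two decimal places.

Rearranging the constant-growth DDM: r = D₁/P₀ + g.
r = 4.5000 / 139.00 + 0.066 = 0.03237 + 0.066 = 0.09837

9.84%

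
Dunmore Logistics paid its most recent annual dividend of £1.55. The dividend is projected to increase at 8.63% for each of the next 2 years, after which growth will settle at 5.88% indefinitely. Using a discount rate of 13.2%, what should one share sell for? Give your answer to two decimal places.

£23.56

Two-stage DDM. Project D₁…D_2 at 0.0863, terminal growth 0.0588, discount at r = 0.132.
D_1 = 1.6838
D_2 = 1.8291
Terminal value at t=2: TV = D_3/(r−g) = 1.9366/(0.132−0.0588) = 26.4566
P₀ = 1.6838/(1+0.132)^1 + 1.8291/(1+0.132)^2 + 26.4566/(1+0.132)^2 = 23.5611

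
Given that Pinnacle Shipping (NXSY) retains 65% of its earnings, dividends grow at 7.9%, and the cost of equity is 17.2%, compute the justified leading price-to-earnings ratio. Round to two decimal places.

3.76

Payout ratio b = 1 − 0.65 = 0.35.
Justified leading P/E = b/(r−g) = 0.35/(0.172−0.079) = 3.7634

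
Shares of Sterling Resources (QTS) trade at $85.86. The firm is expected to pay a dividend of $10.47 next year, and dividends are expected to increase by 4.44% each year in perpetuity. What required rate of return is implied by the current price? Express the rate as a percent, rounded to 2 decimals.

Rearranging the constant-growth DDM: r = D₁/P₀ + g.
r = 10.4700 / 85.86 + 0.0444 = 0.12194 + 0.0444 = 0.16634

16.63%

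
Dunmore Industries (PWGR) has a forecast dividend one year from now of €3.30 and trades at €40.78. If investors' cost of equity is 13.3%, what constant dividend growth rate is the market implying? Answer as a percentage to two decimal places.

From P₀ = D₁/(r − g), the implied growth is g = r − D₁/P₀.
g = 0.133 − 3.30/40.78 = 0.133 − 0.08092 = 0.05208

5.21%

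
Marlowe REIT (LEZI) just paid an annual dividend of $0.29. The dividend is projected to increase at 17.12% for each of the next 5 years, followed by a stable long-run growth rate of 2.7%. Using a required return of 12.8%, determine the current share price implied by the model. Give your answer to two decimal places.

$5.18

Two-stage DDM. Project D₁…D_5 at 0.1712, terminal growth 0.027, discount at r = 0.128.
D_1 = 0.3396
D_2 = 0.3978
D_3 = 0.4659
D_4 = 0.5457
D_5 = 0.6391
Terminal value at t=5: TV = D_6/(r−g) = 0.6563/(0.128−0.027) = 6.4983
P₀ = 0.3396/(1+0.128)^1 + 0.3978/(1+0.128)^2 + 0.4659/(1+0.128)^3 + 0.5457/(1+0.128)^4 + 0.6391/(1+0.128)^5 + 6.4983/(1+0.128)^5 = 5.1838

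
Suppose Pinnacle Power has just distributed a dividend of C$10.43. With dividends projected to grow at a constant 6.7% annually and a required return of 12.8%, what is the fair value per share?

Gordon growth model: P₀ = D₁/(r − g). D₁ = 10.43 × (1 + 0.067) = 11.1288.
P₀ = 11.1288 / (0.128 − 0.067) = 11.1288 / 0.061 = 182.4395

C$182.44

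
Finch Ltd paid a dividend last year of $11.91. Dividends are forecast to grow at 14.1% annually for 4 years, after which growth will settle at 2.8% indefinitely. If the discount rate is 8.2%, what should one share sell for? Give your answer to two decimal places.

Two-stage DDM. Project D₁…D_4 at 0.141, terminal growth 0.028, discount at r = 0.082.
D_1 = 13.5893
D_2 = 15.5054
D_3 = 17.6917
D_4 = 20.1862
Terminal value at t=4: TV = D_5/(r−g) = 20.7514/(0.082−0.028) = 384.2852
P₀ = 13.5893/(1+0.082)^1 + 15.5054/(1+0.082)^2 + 17.6917/(1+0.082)^3 + 20.1862/(1+0.082)^4 + 384.2852/(1+0.082)^4 = 334.8767

$334.88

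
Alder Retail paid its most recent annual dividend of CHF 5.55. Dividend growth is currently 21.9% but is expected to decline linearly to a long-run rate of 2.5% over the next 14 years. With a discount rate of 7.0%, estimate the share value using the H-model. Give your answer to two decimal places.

H-model: P₀ = D₀[(1+g_L) + H(g_S−g_L)]/(r−g_L), with H = 14/2 = 7.
P₀ = 5.55 × [(1+0.025) + 7×(0.219−0.025)] / (0.07−0.025)
   = 5.55 × 2.3830 / 0.045 = 293.9033

CHF 293.90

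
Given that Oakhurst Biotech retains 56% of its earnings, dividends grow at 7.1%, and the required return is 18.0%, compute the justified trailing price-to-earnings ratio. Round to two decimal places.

Payout ratio b = 1 − 0.56 = 0.44.
Justified trailing P/E = b(1+g)/(r−g) = 0.44×(1+0.071)/(0.18−0.071) = 4.3233

4.32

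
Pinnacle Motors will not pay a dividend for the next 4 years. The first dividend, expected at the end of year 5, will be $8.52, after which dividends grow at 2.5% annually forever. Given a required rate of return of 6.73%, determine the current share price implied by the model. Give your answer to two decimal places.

Deferred-dividend DDM. At t=4 the remaining stream is a growing perpetuity with first payment D_5 = 8.52.
V_4 = D_5/(r−g) = 8.52/(0.0673−0.025) = 201.4184
P₀ = V_4/(1+r)^4 = 201.4184/(1+0.0673)^4 = 155.2220

$155.22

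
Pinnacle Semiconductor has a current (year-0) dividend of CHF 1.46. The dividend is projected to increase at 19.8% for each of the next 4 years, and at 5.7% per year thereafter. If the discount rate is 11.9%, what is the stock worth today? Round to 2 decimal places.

CHF 39.65

Two-stage DDM. Project D₁…D_4 at 0.198, terminal growth 0.057, discount at r = 0.119.
D_1 = 1.7491
D_2 = 2.0954
D_3 = 2.5103
D_4 = 3.0073
Terminal value at t=4: TV = D_5/(r−g) = 3.1787/(0.119−0.057) = 51.2700
P₀ = 1.7491/(1+0.119)^1 + 2.0954/(1+0.119)^2 + 2.5103/(1+0.119)^3 + 3.0073/(1+0.119)^4 + 51.2700/(1+0.119)^4 = 39.6458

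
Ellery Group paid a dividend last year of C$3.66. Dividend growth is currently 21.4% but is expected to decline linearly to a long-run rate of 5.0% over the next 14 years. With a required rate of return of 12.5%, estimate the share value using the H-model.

C$107.26

H-model: P₀ = D₀[(1+g_L) + H(g_S−g_L)]/(r−g_L), with H = 14/2 = 7.
P₀ = 3.66 × [(1+0.05) + 7×(0.214−0.05)] / (0.125−0.05)
   = 3.66 × 2.1980 / 0.075 = 107.2624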